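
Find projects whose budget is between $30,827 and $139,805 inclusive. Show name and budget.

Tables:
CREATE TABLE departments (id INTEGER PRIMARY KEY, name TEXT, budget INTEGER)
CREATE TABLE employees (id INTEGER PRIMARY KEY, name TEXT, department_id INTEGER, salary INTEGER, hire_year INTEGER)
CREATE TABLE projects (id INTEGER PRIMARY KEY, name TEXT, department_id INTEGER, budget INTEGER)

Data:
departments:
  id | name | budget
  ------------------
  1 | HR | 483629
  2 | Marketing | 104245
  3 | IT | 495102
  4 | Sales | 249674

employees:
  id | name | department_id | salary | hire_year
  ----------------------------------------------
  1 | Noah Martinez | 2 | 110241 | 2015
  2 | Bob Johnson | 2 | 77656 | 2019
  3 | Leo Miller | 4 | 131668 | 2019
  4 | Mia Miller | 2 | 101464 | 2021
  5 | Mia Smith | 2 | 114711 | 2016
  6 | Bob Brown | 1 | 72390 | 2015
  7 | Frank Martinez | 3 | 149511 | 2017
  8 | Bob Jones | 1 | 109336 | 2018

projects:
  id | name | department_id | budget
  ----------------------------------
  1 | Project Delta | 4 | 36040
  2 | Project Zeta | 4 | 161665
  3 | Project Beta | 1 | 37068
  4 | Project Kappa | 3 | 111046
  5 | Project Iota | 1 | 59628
SELECT name, budget FROM projects WHERE budget BETWEEN 30827 AND 139805

Execution result:
name | budget
Project Delta | 36040
Project Beta | 37068
Project Kappa | 111046
Project Iota | 59628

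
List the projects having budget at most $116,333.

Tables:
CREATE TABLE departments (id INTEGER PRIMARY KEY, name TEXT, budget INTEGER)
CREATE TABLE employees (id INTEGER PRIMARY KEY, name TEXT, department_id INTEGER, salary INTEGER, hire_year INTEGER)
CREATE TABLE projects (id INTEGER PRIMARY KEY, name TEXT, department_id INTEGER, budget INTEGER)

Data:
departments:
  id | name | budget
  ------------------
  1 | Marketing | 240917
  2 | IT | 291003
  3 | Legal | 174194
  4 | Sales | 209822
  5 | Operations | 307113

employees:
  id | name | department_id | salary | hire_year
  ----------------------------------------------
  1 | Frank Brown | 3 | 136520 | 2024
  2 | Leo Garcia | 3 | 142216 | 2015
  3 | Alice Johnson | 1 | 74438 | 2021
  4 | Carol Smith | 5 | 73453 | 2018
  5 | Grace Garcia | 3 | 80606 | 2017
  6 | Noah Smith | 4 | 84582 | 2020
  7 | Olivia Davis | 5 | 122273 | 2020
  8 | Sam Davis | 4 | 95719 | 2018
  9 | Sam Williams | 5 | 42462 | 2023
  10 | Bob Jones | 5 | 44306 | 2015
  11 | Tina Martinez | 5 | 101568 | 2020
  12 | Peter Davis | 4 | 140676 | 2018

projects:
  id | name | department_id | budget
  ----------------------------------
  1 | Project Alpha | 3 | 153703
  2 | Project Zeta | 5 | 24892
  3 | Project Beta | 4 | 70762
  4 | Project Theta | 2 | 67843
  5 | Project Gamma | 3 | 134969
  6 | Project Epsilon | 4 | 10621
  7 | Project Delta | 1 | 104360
SELECT name, budget FROM projects WHERE budget <= 116333

Execution result:
name | budget
Project Zeta | 24892
Project Beta | 70762
Project Theta | 67843
Project Epsilon | 10621
Project Delta | 104360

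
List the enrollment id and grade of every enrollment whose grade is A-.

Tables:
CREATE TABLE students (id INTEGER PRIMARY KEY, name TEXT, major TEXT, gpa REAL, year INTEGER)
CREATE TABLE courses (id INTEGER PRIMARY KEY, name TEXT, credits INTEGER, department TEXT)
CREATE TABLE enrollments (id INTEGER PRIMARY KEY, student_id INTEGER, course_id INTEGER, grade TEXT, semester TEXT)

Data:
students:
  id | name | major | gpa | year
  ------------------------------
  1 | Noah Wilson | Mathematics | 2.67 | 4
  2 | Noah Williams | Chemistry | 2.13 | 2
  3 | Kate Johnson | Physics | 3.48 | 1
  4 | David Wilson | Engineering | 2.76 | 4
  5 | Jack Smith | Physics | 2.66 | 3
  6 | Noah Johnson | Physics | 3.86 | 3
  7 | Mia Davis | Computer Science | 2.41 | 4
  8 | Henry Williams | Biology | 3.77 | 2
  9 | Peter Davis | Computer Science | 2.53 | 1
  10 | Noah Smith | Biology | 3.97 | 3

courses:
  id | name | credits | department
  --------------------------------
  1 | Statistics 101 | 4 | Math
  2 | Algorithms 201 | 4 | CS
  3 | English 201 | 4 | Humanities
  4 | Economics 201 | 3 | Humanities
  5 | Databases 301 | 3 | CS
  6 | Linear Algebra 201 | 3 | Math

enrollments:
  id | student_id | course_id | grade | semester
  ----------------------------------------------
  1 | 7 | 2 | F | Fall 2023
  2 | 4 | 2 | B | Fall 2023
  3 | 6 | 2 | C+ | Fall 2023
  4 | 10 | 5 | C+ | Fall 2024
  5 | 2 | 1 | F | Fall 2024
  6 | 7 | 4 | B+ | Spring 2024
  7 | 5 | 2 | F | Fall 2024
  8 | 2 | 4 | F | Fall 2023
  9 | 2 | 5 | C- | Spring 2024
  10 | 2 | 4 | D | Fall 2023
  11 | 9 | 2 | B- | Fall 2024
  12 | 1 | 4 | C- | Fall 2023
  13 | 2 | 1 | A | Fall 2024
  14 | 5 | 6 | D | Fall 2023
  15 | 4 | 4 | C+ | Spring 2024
SELECT id, grade FROM enrollments WHERE grade = 'A-'

Execution result:
(no rows)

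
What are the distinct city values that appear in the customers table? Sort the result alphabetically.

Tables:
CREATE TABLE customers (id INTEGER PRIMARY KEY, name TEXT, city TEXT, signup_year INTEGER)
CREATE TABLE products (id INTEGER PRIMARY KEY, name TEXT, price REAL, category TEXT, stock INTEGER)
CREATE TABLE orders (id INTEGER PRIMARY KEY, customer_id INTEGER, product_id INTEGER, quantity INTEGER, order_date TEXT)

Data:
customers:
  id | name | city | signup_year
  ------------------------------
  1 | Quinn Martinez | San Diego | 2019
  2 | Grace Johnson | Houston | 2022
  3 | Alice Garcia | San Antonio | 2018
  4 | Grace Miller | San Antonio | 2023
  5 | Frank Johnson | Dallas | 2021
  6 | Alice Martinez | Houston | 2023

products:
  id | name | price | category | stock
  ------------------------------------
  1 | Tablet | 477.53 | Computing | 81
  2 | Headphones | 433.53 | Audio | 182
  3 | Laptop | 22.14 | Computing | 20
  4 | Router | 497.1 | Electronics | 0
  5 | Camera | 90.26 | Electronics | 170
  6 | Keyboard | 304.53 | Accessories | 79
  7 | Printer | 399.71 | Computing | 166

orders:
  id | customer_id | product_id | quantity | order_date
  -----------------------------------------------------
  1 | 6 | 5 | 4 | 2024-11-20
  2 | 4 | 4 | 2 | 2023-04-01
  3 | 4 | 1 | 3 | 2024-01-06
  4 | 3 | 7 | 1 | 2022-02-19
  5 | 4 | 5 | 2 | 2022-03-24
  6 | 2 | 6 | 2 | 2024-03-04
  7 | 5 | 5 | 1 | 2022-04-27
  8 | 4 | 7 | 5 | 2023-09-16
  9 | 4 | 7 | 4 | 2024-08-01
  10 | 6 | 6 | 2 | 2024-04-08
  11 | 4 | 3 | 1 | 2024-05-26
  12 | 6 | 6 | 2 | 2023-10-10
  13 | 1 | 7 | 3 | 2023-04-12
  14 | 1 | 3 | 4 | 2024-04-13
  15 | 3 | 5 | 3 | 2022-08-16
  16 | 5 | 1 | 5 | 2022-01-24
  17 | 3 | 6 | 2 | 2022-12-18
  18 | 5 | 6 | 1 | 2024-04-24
SELECT DISTINCT city FROM customers ORDER BY city

Execution result:
city
Dallas
Houston
San Antonio
San Diego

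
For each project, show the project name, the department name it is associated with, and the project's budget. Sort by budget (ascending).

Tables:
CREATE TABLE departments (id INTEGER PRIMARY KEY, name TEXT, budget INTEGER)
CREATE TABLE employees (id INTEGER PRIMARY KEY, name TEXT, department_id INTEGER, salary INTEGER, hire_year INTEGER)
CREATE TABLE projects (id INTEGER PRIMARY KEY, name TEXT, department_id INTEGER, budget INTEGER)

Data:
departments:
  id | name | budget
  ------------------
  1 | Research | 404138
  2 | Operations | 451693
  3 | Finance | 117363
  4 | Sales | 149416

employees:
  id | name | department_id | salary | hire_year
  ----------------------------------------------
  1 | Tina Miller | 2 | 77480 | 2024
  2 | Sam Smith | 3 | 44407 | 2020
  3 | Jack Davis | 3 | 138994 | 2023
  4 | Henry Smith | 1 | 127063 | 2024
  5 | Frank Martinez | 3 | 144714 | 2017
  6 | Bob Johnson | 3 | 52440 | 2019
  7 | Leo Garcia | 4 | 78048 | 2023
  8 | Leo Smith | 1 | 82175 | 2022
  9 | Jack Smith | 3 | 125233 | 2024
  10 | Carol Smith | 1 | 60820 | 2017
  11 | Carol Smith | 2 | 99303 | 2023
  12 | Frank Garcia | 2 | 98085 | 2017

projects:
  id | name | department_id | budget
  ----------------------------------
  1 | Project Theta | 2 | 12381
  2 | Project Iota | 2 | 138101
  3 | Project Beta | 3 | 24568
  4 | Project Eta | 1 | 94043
SELECT c.name, p.name AS department, c.budget FROM projects c JOIN departments p ON c.department_id = p.id ORDER BY c.budget ASC

Execution result:
name | department | budget
Project Theta | Operations | 12381
Project Beta | Finance | 24568
Project Eta | Research | 94043
Project Iota | Operations | 138101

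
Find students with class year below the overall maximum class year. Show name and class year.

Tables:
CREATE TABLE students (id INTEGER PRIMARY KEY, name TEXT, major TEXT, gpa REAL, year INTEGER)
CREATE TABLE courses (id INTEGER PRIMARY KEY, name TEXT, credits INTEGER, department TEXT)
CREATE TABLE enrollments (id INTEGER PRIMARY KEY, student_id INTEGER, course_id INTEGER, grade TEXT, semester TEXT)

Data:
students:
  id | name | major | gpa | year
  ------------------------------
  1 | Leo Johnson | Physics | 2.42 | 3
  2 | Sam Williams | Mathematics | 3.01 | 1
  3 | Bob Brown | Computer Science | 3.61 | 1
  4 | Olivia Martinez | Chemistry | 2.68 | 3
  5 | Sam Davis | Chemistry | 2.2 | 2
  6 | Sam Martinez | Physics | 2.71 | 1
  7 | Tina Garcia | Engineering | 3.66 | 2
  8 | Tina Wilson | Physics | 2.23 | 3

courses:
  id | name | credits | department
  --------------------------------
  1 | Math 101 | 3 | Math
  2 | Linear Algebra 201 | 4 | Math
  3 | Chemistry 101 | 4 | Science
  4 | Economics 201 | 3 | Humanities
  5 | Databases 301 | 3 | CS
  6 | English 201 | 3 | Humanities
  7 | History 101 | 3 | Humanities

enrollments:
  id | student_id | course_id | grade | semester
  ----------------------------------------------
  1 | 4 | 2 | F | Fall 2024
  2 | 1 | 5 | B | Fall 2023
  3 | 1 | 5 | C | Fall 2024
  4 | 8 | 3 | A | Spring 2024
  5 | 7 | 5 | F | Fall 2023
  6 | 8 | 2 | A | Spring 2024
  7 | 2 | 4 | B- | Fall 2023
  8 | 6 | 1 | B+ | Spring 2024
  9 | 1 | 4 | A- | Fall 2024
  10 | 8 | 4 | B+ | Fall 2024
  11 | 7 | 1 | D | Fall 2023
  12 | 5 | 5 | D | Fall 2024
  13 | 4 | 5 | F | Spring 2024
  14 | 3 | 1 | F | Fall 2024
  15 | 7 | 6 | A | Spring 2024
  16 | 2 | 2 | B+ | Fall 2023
SELECT name, year FROM students WHERE year < (SELECT MAX(year) FROM students)

Execution result:
name | year
Sam Williams | 1
Bob Brown | 1
Sam Davis | 2
Sam Martinez | 1
Tina Garcia | 2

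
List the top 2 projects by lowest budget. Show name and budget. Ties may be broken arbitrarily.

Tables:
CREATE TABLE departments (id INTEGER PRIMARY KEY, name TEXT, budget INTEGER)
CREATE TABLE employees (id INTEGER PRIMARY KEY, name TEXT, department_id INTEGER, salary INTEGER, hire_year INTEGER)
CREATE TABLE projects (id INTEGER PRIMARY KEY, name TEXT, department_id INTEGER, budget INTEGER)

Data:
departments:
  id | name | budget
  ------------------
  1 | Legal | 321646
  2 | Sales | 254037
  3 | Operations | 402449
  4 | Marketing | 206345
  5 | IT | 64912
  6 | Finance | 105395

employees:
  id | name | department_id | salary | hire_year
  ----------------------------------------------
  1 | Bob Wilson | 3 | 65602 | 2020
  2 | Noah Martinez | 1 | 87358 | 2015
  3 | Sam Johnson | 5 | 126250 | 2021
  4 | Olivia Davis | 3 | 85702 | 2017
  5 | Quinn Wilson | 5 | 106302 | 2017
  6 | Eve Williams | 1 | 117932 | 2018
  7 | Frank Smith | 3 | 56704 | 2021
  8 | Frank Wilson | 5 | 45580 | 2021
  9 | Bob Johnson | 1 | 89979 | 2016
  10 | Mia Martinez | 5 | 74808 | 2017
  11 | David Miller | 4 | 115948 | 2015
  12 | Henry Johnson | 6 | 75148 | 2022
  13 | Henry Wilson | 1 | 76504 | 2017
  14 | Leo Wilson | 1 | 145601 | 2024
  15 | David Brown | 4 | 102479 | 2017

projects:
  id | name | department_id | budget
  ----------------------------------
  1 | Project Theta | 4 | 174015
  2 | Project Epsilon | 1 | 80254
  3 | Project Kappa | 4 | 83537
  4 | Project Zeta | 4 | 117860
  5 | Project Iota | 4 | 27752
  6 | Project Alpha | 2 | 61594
SELECT name, budget FROM projects ORDER BY budget ASC LIMIT 2

Execution result:
name | budget
Project Iota | 27752
Project Alpha | 61594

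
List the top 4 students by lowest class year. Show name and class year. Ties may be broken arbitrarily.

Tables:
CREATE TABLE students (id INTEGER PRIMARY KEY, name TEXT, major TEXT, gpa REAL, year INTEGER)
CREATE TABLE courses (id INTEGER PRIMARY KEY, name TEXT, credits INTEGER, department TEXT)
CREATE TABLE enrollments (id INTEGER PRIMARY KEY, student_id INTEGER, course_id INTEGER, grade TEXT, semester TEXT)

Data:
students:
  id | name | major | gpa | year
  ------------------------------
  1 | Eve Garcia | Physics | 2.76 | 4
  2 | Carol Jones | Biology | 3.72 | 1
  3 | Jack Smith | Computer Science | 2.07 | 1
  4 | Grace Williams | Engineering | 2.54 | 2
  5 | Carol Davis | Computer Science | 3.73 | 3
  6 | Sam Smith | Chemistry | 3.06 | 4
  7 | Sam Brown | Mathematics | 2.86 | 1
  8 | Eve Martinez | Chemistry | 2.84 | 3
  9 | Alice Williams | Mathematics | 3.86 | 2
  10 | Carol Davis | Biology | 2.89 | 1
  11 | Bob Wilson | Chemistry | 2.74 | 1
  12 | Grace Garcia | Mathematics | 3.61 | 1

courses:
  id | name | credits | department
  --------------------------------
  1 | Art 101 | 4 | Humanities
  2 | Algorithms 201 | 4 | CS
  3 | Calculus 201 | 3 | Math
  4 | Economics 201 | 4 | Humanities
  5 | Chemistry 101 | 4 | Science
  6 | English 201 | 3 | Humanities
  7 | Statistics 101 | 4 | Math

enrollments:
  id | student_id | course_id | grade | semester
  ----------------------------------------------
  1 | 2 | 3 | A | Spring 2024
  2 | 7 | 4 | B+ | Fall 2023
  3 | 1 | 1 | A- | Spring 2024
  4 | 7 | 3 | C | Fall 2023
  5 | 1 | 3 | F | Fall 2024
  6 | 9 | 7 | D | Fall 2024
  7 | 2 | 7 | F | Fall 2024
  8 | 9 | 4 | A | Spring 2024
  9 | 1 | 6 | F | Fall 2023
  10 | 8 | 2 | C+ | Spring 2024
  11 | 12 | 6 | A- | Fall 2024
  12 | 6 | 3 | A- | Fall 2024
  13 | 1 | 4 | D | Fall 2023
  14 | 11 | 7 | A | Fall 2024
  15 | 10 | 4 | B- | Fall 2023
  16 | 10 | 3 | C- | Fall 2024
SELECT name, year FROM students ORDER BY year ASC LIMIT 4

Execution result:
name | year
Carol Jones | 1
Jack Smith | 1
Sam Brown | 1
Carol Davis | 1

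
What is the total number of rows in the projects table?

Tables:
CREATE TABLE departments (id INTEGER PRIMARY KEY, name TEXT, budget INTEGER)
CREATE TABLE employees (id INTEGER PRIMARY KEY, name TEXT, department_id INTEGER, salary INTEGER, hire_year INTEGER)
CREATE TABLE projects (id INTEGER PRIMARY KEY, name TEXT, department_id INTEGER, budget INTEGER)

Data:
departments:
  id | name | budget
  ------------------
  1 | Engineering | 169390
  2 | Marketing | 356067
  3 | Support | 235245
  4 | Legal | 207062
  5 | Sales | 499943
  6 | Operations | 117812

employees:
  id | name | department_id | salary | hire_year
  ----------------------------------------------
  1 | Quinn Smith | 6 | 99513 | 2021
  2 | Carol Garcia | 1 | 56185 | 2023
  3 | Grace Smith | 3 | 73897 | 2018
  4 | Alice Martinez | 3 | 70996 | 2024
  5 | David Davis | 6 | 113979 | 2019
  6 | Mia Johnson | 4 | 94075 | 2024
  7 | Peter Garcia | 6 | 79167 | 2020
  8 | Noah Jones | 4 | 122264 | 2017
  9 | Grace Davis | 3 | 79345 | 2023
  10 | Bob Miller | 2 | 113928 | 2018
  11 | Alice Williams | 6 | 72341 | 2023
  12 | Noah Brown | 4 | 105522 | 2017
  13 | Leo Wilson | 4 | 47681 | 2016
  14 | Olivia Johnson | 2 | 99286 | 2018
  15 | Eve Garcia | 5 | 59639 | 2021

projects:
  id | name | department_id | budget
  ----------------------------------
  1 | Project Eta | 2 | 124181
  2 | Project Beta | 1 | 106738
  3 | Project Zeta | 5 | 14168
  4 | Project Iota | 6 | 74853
SELECT COUNT(*) FROM projects

Execution result:
4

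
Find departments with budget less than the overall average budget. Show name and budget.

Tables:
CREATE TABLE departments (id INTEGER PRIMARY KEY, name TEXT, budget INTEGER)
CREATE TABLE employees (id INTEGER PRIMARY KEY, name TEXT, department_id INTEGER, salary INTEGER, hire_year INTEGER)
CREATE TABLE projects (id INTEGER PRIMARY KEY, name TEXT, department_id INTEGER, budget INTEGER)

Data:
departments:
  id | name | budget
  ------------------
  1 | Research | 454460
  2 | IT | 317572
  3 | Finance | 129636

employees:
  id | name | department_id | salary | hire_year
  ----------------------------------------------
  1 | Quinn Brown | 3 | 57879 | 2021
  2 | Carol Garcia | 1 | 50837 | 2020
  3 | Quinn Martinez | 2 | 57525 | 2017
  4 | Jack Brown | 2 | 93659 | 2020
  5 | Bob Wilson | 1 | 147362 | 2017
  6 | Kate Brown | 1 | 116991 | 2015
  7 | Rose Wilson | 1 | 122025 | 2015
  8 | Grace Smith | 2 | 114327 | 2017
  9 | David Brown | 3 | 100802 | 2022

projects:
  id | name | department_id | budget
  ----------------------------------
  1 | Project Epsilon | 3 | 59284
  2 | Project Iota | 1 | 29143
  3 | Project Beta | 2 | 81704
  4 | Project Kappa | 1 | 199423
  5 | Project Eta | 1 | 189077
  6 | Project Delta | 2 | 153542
SELECT name, budget FROM departments WHERE budget < (SELECT AVG(budget) FROM departments)

Execution result:
name | budget
Finance | 129636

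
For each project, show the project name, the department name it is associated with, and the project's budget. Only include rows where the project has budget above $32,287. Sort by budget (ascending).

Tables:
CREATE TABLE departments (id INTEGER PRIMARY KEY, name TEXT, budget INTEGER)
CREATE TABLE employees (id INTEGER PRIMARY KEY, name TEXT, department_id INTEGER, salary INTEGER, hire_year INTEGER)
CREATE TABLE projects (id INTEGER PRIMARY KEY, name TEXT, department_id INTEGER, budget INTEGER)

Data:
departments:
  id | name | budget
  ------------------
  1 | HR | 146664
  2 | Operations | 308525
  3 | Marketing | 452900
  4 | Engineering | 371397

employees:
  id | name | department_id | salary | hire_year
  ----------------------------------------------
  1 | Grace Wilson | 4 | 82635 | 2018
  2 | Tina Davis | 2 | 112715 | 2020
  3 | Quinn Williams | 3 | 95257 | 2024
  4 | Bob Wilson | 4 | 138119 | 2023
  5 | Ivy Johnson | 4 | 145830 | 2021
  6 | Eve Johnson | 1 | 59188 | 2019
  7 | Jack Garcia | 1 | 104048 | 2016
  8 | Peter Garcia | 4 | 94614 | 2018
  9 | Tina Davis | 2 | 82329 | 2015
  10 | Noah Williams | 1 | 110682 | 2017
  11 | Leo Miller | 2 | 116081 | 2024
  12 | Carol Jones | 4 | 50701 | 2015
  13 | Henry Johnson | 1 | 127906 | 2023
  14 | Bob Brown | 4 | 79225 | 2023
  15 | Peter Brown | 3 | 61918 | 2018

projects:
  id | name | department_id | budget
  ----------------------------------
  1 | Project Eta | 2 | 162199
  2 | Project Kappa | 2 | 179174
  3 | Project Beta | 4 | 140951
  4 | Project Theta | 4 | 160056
SELECT c.name, p.name AS department, c.budget FROM projects c JOIN departments p ON c.department_id = p.id WHERE c.budget > 32287 ORDER BY c.budget ASC

Execution result:
name | department | budget
Project Beta | Engineering | 140951
Project Theta | Engineering | 160056
Project Eta | Operations | 162199
Project Kappa | Operations | 179174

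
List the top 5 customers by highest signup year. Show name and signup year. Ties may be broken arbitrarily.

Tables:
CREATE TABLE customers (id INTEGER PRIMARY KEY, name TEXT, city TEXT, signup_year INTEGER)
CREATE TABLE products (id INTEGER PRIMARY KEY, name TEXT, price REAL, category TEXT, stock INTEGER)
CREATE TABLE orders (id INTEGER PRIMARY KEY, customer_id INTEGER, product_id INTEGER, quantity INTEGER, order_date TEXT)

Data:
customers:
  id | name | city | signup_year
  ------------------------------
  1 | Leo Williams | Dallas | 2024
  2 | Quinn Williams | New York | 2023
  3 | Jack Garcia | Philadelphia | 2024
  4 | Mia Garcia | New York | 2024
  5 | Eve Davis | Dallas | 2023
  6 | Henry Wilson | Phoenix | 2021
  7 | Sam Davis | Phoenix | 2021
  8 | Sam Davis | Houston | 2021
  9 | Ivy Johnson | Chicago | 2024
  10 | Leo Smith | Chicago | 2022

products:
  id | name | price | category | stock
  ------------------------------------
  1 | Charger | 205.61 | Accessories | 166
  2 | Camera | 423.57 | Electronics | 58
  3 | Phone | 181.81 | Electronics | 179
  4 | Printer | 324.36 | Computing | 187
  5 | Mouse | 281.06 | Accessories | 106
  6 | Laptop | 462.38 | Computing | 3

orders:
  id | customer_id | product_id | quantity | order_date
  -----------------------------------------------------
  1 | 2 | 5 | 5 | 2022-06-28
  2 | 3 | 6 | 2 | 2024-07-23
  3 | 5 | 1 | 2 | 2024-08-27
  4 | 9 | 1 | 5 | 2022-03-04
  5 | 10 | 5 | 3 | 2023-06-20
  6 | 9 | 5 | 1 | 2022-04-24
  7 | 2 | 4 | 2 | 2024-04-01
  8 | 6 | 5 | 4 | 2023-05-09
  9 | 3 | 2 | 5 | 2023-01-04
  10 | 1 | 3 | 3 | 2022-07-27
SELECT name, signup_year FROM customers ORDER BY signup_year DESC LIMIT 5

Execution result:
name | signup_year
Leo Williams | 2024
Jack Garcia | 2024
Mia Garcia | 2024
Ivy Johnson | 2024
Quinn Williams | 2023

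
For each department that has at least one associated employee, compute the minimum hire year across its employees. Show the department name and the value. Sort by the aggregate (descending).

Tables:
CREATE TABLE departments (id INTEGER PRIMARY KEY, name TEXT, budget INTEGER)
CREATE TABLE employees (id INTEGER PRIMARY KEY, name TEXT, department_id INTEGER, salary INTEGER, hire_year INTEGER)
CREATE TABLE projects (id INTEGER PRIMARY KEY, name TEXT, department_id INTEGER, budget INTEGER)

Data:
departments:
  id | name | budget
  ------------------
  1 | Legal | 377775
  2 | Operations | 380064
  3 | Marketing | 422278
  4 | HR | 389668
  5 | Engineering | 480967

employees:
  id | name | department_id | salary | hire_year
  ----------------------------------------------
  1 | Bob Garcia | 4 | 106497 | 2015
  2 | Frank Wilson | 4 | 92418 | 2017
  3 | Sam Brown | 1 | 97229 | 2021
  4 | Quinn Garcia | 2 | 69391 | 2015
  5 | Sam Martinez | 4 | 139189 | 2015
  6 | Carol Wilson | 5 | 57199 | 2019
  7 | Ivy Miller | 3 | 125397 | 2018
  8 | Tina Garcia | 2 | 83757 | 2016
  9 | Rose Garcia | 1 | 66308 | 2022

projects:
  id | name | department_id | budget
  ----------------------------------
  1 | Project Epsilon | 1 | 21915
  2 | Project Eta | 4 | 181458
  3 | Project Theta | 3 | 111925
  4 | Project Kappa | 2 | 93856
SELECT p.name, MIN(c.hire_year) AS min_hire_year FROM employees c JOIN departments p ON c.department_id = p.id GROUP BY p.id, p.name ORDER BY min_hire_year DESC

Execution result:
name | min_hire_year
Legal | 2021
Engineering | 2019
Marketing | 2018
Operations | 2015
HR | 2015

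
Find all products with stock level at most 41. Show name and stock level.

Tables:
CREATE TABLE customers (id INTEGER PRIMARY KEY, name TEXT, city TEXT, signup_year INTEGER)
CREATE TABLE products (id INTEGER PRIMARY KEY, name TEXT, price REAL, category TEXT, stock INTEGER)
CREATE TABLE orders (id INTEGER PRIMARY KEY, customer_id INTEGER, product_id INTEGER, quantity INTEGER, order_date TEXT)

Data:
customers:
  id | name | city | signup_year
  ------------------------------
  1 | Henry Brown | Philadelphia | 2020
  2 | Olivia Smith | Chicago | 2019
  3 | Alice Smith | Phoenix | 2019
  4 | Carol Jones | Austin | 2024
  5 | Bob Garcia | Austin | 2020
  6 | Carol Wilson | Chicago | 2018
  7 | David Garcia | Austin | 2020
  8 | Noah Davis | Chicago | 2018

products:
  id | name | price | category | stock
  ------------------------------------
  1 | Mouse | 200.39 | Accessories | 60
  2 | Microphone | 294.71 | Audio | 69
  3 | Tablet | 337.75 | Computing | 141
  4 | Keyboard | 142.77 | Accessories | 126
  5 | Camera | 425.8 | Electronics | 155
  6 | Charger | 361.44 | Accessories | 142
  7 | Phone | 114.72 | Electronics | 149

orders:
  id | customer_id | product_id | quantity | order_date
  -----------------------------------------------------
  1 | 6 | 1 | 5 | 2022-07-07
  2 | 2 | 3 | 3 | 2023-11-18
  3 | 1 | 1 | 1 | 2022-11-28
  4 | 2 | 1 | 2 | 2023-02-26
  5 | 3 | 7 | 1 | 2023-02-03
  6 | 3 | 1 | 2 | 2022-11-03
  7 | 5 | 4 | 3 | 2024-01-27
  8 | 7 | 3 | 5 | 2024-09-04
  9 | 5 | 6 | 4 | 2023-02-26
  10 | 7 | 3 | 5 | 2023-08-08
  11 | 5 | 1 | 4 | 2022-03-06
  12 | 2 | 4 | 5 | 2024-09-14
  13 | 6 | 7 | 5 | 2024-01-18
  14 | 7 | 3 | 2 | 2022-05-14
SELECT name, stock FROM products WHERE stock <= 41

Execution result:
(no rows)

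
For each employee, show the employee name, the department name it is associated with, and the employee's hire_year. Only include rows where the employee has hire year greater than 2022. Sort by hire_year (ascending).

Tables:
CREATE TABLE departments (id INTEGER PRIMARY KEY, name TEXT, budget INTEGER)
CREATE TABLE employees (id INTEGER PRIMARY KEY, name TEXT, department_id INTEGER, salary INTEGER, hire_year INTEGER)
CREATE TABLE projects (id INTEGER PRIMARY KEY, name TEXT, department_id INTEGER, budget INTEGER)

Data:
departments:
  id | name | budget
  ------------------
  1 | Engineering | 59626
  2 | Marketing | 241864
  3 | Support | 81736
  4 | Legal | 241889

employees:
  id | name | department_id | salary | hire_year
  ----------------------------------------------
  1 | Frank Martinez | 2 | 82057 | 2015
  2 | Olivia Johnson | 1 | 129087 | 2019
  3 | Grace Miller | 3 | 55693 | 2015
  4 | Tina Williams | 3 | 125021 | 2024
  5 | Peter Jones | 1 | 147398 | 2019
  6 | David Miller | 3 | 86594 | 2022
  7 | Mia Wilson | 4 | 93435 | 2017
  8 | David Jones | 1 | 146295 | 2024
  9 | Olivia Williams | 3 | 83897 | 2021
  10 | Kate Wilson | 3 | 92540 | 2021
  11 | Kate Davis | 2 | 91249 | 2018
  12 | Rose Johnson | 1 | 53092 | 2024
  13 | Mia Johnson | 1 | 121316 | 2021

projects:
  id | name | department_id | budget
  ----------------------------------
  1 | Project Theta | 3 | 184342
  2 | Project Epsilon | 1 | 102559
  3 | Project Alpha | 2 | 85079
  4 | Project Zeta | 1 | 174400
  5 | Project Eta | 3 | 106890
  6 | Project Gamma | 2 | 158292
SELECT c.name, p.name AS department, c.hire_year FROM employees c JOIN departments p ON c.department_id = p.id WHERE c.hire_year > 2022 ORDER BY c.hire_year ASC

Execution result:
name | department | hire_year
Tina Williams | Support | 2024
David Jones | Engineering | 2024
Rose Johnson | Engineering | 2024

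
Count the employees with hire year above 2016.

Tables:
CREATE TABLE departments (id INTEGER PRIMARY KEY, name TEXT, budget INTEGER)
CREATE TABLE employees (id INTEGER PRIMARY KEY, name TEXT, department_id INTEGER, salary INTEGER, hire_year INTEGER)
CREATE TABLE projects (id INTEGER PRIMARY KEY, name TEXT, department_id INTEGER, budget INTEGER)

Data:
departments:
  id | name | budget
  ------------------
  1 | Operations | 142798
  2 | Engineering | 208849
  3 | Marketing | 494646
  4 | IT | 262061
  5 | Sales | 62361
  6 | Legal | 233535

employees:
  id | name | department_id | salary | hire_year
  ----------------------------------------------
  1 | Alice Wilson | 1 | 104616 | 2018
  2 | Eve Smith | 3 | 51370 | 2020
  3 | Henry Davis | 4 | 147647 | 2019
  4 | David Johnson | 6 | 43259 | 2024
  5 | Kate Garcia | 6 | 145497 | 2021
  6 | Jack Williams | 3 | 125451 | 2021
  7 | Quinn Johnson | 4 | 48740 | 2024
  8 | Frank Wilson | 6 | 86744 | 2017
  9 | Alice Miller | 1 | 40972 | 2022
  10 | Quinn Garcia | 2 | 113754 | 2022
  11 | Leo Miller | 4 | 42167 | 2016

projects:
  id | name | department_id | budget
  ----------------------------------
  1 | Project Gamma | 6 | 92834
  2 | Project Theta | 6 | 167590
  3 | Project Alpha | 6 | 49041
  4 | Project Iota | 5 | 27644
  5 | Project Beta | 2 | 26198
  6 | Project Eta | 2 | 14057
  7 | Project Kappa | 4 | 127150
SELECT COUNT(*) FROM employees WHERE hire_year > 2016

Execution result:
10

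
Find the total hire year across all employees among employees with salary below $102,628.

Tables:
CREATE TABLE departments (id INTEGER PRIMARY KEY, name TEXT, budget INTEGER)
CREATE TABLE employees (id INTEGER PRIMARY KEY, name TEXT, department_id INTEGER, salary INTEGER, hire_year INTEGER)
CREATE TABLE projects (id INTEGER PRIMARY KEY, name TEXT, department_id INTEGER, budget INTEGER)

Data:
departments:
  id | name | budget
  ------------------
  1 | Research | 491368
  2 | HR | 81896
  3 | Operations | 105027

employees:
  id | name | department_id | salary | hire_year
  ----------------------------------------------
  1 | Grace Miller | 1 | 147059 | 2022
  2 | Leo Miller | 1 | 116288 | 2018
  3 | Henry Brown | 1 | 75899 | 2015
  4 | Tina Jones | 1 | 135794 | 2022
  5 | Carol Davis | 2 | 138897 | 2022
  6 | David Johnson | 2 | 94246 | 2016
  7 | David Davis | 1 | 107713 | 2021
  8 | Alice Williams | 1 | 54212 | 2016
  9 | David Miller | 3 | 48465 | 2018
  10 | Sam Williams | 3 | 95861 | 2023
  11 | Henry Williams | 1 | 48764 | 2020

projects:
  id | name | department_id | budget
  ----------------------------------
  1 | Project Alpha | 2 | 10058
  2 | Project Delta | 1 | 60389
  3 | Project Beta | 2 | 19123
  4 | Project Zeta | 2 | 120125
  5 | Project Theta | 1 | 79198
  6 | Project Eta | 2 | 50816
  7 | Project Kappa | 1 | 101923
SELECT SUM(hire_year) FROM employees WHERE salary < 102628

Execution result:
12108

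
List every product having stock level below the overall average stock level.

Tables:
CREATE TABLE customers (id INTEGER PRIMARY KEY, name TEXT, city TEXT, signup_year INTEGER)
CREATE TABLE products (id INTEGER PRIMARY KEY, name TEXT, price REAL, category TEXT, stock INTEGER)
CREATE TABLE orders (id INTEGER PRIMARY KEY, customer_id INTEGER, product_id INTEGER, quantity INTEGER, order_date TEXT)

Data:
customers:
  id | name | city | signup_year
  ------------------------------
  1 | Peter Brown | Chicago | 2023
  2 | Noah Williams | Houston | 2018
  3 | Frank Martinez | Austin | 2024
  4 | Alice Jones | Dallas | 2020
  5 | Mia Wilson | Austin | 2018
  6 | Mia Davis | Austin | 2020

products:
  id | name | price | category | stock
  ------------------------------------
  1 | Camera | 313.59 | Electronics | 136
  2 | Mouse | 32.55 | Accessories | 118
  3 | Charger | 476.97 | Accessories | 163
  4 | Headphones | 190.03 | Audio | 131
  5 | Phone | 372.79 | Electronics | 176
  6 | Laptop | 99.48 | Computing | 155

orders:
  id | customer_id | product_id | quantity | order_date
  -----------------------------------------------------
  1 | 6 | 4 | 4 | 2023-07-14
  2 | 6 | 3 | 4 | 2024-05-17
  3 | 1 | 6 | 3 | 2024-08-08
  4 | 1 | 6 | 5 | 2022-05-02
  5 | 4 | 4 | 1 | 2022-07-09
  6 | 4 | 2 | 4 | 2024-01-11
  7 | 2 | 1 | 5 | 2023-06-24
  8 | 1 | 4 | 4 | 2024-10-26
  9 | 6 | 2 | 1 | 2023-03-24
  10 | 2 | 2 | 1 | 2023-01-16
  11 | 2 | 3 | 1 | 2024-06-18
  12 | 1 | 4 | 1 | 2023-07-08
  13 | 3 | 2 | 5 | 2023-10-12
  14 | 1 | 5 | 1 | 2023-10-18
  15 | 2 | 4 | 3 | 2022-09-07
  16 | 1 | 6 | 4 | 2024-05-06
SELECT name, stock FROM products WHERE stock < (SELECT AVG(stock) FROM products)

Execution result:
name | stock
Camera | 136
Mouse | 118
Headphones | 131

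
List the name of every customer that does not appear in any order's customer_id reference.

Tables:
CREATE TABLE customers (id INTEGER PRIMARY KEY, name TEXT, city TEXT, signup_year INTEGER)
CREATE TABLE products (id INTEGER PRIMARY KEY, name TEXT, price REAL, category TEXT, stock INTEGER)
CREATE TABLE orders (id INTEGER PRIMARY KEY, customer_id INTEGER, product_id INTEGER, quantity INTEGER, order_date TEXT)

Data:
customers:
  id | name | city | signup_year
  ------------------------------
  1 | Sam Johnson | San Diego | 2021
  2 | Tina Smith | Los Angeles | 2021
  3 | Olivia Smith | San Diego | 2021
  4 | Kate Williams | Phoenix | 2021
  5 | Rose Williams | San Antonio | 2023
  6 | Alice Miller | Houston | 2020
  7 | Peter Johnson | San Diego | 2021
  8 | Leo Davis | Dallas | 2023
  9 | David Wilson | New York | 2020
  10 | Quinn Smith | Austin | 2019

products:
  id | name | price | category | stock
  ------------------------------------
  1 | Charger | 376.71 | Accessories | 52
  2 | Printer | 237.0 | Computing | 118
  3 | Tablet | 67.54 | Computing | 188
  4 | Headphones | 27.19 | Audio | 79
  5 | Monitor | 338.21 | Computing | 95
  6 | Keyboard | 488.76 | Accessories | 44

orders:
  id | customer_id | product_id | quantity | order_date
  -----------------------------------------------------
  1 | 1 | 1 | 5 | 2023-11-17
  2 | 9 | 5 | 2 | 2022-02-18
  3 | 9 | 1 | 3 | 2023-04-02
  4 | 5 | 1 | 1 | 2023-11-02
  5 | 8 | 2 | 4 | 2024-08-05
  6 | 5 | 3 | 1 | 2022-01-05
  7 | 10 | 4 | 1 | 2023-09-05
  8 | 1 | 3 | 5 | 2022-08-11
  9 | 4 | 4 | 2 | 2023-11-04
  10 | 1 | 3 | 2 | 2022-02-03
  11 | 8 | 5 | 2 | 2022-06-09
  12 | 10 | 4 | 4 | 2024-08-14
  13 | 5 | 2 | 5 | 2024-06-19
SELECT p.name FROM customers p LEFT JOIN orders c ON c.customer_id = p.id WHERE c.id IS NULL

Execution result:
name
Tina Smith
Olivia Smith
Alice Miller
Peter Johnson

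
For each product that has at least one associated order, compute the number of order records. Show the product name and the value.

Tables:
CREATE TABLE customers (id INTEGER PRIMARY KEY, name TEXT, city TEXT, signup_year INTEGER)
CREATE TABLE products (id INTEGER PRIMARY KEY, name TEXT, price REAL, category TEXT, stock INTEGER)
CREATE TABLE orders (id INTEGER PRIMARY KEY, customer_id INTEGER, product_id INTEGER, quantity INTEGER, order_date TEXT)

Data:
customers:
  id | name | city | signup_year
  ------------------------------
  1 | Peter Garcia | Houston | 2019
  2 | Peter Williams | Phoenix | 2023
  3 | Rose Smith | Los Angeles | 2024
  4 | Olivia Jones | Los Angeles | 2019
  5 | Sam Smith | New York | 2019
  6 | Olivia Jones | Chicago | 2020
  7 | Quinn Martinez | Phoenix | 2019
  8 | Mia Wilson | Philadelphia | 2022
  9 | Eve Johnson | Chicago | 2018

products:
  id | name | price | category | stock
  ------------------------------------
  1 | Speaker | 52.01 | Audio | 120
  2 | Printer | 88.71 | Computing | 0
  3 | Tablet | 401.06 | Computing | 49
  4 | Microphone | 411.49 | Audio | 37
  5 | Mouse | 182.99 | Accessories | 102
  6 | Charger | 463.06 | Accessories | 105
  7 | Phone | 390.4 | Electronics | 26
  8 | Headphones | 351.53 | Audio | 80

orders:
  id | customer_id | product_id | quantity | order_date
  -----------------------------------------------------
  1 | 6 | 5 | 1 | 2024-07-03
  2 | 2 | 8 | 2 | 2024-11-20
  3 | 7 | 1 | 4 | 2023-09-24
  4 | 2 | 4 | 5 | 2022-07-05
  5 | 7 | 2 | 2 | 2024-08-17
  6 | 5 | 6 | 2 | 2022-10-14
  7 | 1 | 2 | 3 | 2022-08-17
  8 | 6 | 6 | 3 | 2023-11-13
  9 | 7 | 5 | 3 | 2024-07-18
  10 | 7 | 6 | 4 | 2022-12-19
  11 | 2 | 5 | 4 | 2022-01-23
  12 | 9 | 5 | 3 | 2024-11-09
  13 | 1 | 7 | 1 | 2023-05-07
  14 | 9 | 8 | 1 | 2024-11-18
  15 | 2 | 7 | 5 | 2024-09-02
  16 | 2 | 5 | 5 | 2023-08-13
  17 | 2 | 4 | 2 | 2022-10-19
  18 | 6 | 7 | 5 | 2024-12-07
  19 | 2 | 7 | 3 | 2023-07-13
SELECT p.name, COUNT(*) AS n FROM orders c JOIN products p ON c.product_id = p.id GROUP BY p.id, p.name

Execution result:
name | n
Speaker | 1
Printer | 2
Microphone | 2
Mouse | 5
Charger | 3
Phone | 4
Headphones | 2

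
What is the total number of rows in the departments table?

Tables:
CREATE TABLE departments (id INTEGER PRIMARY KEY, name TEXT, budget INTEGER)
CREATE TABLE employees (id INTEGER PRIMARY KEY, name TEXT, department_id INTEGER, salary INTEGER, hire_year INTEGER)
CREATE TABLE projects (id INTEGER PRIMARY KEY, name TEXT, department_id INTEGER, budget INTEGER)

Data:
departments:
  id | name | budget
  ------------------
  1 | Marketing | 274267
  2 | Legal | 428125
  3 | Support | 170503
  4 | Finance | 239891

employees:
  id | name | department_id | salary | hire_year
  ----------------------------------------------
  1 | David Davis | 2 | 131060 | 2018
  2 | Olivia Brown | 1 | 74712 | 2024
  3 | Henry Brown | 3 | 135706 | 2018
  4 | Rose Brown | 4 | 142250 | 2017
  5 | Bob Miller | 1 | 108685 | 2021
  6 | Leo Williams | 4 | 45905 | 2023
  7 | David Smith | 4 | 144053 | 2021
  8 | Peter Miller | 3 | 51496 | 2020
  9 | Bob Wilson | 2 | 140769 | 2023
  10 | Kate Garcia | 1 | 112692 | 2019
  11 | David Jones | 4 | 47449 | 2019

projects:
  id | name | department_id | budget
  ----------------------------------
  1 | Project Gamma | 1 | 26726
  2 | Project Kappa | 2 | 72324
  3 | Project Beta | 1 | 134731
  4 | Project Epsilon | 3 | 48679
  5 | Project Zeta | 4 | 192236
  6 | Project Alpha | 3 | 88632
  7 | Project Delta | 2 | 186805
SELECT COUNT(*) FROM departments

Execution result:
4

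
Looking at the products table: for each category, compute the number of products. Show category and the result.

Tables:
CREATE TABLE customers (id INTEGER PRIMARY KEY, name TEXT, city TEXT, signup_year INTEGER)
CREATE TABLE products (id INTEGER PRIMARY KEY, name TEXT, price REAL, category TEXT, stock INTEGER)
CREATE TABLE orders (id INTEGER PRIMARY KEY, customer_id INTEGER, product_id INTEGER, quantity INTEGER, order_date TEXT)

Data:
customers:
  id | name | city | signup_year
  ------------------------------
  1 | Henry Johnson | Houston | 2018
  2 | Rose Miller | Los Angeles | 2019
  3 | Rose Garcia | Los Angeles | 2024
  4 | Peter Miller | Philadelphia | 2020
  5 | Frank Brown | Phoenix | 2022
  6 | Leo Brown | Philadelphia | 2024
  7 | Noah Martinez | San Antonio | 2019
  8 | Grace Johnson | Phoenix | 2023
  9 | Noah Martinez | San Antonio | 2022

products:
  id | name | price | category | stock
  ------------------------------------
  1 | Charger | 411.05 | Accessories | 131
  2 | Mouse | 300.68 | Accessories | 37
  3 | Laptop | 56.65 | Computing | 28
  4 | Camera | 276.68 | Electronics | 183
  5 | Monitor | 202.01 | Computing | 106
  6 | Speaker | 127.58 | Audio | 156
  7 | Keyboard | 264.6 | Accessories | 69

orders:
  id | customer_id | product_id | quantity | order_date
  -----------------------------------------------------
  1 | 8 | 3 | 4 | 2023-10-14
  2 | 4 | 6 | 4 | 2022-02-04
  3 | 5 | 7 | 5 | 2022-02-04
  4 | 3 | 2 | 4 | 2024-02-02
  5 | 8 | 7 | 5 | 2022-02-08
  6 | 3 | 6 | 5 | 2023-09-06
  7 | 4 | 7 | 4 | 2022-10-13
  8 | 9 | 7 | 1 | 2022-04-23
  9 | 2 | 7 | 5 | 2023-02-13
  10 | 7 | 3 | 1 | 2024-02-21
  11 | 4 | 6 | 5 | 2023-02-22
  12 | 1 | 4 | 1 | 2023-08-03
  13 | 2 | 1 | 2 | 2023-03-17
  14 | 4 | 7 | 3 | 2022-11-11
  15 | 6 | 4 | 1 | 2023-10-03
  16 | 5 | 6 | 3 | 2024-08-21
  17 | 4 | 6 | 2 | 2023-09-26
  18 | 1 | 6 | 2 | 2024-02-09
SELECT category, COUNT(*) AS n FROM products GROUP BY category

Execution result:
category | n
Accessories | 3
Audio | 1
Computing | 2
Electronics | 1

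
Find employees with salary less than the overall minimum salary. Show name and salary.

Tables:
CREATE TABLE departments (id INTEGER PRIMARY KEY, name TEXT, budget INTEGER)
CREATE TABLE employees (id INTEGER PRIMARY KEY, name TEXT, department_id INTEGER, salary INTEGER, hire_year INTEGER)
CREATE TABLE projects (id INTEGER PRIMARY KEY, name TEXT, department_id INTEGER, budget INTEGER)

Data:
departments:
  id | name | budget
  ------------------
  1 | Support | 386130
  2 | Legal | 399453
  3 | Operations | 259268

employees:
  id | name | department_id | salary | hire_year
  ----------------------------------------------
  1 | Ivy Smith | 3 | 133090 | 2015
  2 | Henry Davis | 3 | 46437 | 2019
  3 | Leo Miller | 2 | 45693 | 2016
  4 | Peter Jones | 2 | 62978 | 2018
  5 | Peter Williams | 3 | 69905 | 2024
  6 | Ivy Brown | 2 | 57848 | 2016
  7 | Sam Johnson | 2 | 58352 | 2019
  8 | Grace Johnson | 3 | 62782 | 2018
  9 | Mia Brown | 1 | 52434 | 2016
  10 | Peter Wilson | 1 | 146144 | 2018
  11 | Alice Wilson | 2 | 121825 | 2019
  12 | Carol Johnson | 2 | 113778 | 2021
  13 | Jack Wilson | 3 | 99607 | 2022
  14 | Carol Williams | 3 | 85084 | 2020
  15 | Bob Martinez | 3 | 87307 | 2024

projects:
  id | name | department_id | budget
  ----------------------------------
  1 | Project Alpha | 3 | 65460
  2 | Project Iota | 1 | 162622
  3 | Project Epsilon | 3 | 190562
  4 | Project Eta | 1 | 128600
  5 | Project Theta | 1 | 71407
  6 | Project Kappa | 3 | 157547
SELECT name, salary FROM employees WHERE salary < (SELECT MIN(salary) FROM employees)

Execution result:
(no rows)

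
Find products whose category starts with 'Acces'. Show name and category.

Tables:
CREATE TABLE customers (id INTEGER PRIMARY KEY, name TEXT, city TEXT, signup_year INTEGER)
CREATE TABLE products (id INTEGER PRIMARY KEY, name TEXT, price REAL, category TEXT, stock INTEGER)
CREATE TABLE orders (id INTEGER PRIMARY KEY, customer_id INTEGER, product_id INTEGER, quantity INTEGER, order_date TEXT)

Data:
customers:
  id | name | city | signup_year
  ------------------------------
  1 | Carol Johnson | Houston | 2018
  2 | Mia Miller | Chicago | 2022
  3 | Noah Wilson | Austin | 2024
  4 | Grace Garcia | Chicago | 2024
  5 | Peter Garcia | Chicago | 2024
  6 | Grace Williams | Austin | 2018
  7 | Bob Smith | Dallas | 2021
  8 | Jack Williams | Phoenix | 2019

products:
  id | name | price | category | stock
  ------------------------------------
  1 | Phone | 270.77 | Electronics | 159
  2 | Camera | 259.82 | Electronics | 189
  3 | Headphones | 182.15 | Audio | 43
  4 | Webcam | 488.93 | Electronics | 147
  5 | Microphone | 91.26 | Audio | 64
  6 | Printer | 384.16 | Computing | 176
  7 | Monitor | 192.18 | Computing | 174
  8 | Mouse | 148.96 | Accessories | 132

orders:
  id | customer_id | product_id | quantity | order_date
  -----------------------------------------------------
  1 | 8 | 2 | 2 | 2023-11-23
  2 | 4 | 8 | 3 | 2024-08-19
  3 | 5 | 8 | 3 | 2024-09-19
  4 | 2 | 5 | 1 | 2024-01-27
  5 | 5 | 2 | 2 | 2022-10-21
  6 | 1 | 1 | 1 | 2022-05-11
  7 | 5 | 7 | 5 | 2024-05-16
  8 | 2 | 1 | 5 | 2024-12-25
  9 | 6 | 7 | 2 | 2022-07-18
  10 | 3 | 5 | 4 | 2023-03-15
SELECT name, category FROM products WHERE category LIKE 'Acces%'

Execution result:
name | category
Mouse | Accessories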